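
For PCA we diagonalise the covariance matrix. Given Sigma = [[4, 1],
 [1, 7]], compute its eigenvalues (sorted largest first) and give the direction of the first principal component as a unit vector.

Step 1 — characteristic polynomial of 2×2 Sigma:
  det(Sigma - λI) = λ² - trace · λ + det = 0.
  trace = 4 + 7 = 11, det = 4·7 - (1)² = 27.
Step 2 — discriminant:
  Δ = trace² - 4·det = 121 - 108 = 13.
Step 3 — eigenvalues:
  λ = (trace ± √Δ)/2 = (11 ± 3.6056)/2,
  λ_1 = 7.3028,  λ_2 = 3.6972.

Step 4 — unit eigenvector for λ_1: solve (Sigma - λ_1 I)v = 0. First row:
  (4 - 7.3028)·v_x + (1)·v_y = 0, i.e. (-3.3028)·v_x + (1)·v_y = 0,
  so v ∝ (b, λ_1 - a) = (1, 3.3028) = u.
  ||u|| = √((1)² + (3.3028)²) = √(11.9083) ≈ 3.4508,
  v_1 = u/||u|| ≈ (0.2898, 0.9571) (||v_1|| = 1).

λ_1 = 7.3028,  λ_2 = 3.6972;  v_1 ≈ (0.2898, 0.9571)


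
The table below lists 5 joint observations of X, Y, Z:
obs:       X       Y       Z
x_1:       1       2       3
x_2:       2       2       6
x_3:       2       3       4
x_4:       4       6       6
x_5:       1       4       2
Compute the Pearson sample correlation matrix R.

Step 1 — column means:
  mean(X) = (1 + 2 + 2 + 4 + 1) / 5 = 10/5 = 2
  mean(Y) = (2 + 2 + 3 + 6 + 4) / 5 = 17/5 = 3.4
  mean(Z) = (3 + 6 + 4 + 6 + 2) / 5 = 21/5 = 4.2

Step 2 — sample variances and covariances s[i,j] = (1/(n-1)) · Σ_k (x_{k,i} - mean_i) · (x_{k,j} - mean_j), with n-1 = 4:
  s[X,X] = ((-1)·(-1) + (0)·(0) + (0)·(0) + (2)·(2) + (-1)·(-1)) / 4 = 6/4 = 1.5
  s[X,Y] = ((-1)·(-1.4) + (0)·(-1.4) + (0)·(-0.4) + (2)·(2.6) + (-1)·(0.6)) / 4 = 6/4 = 1.5
  s[X,Z] = ((-1)·(-1.2) + (0)·(1.8) + (0)·(-0.2) + (2)·(1.8) + (-1)·(-2.2)) / 4 = 7/4 = 1.75
  s[Y,Y] = ((-1.4)·(-1.4) + (-1.4)·(-1.4) + (-0.4)·(-0.4) + (2.6)·(2.6) + (0.6)·(0.6)) / 4 = 11.2/4 = 2.8
  s[Y,Z] = ((-1.4)·(-1.2) + (-1.4)·(1.8) + (-0.4)·(-0.2) + (2.6)·(1.8) + (0.6)·(-2.2)) / 4 = 2.6/4 = 0.65
  s[Z,Z] = ((-1.2)·(-1.2) + (1.8)·(1.8) + (-0.2)·(-0.2) + (1.8)·(1.8) + (-2.2)·(-2.2)) / 4 = 12.8/4 = 3.2
  Sample standard deviations s_i = √(s[i,i]):
  s(X) = √(1.5) = 1.2247
  s(Y) = √(2.8) = 1.6733
  s(Z) = √(3.2) = 1.7889

Step 3 — r_{ij} = s_{ij} / (s_i · s_j):
  r[X,X] = 1 (diagonal).
  r[X,Y] = 1.5 / (1.2247 · 1.6733) = 1.5 / 2.0494 = 0.7319
  r[X,Z] = 1.75 / (1.2247 · 1.7889) = 1.75 / 2.1909 = 0.7988
  r[Y,Y] = 1 (diagonal).
  r[Y,Z] = 0.65 / (1.6733 · 1.7889) = 0.65 / 2.9933 = 0.2171
  r[Z,Z] = 1 (diagonal).

R is symmetric with unit diagonal. Assembling:

R = [[1, 0.7319, 0.7988],
 [0.7319, 1, 0.2171],
 [0.7988, 0.2171, 1]]


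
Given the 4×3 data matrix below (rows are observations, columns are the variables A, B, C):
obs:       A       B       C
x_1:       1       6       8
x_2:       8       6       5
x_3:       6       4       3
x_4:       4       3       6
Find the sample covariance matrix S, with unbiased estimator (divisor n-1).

Step 1 — column means:
  mean(A) = (1 + 8 + 6 + 4) / 4 = 19/4 = 4.75
  mean(B) = (6 + 6 + 4 + 3) / 4 = 19/4 = 4.75
  mean(C) = (8 + 5 + 3 + 6) / 4 = 22/4 = 5.5

Step 2 — sample covariance S[i,j] = (1/(n-1)) · Σ_k (x_{k,i} - mean_i) · (x_{k,j} - mean_j), with n-1 = 3.
  S[A,A] = ((-3.75)·(-3.75) + (3.25)·(3.25) + (1.25)·(1.25) + (-0.75)·(-0.75)) / 3 = 26.75/3 = 8.9167
  S[A,B] = ((-3.75)·(1.25) + (3.25)·(1.25) + (1.25)·(-0.75) + (-0.75)·(-1.75)) / 3 = -0.25/3 = -0.0833
  S[A,C] = ((-3.75)·(2.5) + (3.25)·(-0.5) + (1.25)·(-2.5) + (-0.75)·(0.5)) / 3 = -14.5/3 = -4.8333
  S[B,B] = ((1.25)·(1.25) + (1.25)·(1.25) + (-0.75)·(-0.75) + (-1.75)·(-1.75)) / 3 = 6.75/3 = 2.25
  S[B,C] = ((1.25)·(2.5) + (1.25)·(-0.5) + (-0.75)·(-2.5) + (-1.75)·(0.5)) / 3 = 3.5/3 = 1.1667
  S[C,C] = ((2.5)·(2.5) + (-0.5)·(-0.5) + (-2.5)·(-2.5) + (0.5)·(0.5)) / 3 = 13/3 = 4.3333

S is symmetric (S[j,i] = S[i,j]). Assembling:

S = [[8.9167, -0.0833, -4.8333],
 [-0.0833, 2.25, 1.1667],
 [-4.8333, 1.1667, 4.3333]]


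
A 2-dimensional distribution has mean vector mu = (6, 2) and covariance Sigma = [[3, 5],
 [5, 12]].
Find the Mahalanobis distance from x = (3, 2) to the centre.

Step 1 — centre the observation: (x - mu) = (-3, 0).

Step 2 — invert Sigma. det(Sigma) = 3·12 - (5)² = 11.
  Sigma^{-1} = (1/det) · [[d, -b], [-b, a]] = [[1.0909, -0.4545],
 [-0.4545, 0.2727]].

Step 3 — form the quadratic (x - mu)^T · Sigma^{-1} · (x - mu):
  Sigma^{-1} · (x - mu) = (-3.2727, 1.3636).
  (x - mu)^T · [Sigma^{-1} · (x - mu)] = (-3)·(-3.2727) + (0)·(1.3636) = 9.8182.

Step 4 — take square root: d = √(9.8182) ≈ 3.1334.

d(x, mu) = √(9.8182) ≈ 3.1334


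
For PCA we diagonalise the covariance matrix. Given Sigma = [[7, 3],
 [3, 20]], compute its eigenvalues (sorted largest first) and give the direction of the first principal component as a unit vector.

Step 1 — characteristic polynomial of 2×2 Sigma:
  det(Sigma - λI) = λ² - trace · λ + det = 0.
  trace = 7 + 20 = 27, det = 7·20 - (3)² = 131.
Step 2 — discriminant:
  Δ = trace² - 4·det = 729 - 524 = 205.
Step 3 — eigenvalues:
  λ = (trace ± √Δ)/2 = (27 ± 14.3178)/2,
  λ_1 = 20.6589,  λ_2 = 6.3411.

Step 4 — unit eigenvector for λ_1: solve (Sigma - λ_1 I)v = 0. First row:
  (7 - 20.6589)·v_x + (3)·v_y = 0, i.e. (-13.6589)·v_x + (3)·v_y = 0,
  so v ∝ (b, λ_1 - a) = (3, 13.6589) = u.
  ||u|| = √((3)² + (13.6589)²) = √(195.5658) ≈ 13.9845,
  v_1 = u/||u|| ≈ (0.2145, 0.9767) (||v_1|| = 1).

λ_1 = 20.6589,  λ_2 = 6.3411;  v_1 ≈ (0.2145, 0.9767)


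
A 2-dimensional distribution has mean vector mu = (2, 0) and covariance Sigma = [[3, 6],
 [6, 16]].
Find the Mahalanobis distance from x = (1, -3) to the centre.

Step 1 — centre the observation: (x - mu) = (-1, -3).

Step 2 — invert Sigma. det(Sigma) = 3·16 - (6)² = 12.
  Sigma^{-1} = (1/det) · [[d, -b], [-b, a]] = [[1.3333, -0.5],
 [-0.5, 0.25]].

Step 3 — form the quadratic (x - mu)^T · Sigma^{-1} · (x - mu):
  Sigma^{-1} · (x - mu) = (0.1667, -0.25).
  (x - mu)^T · [Sigma^{-1} · (x - mu)] = (-1)·(0.1667) + (-3)·(-0.25) = 0.5833.

Step 4 — take square root: d = √(0.5833) ≈ 0.7638.

d(x, mu) = √(0.5833) ≈ 0.7638


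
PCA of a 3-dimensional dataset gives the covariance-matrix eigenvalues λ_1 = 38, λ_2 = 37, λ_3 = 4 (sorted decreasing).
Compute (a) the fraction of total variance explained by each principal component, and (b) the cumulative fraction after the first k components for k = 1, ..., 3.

Step 1 — total variance = trace(Sigma) = Σ λ_i = 38 + 37 + 4 = 79.

Step 2 — fraction explained by component i = λ_i / Σ λ:
  PC1: 38/79 = 0.481
  PC2: 37/79 = 0.4684
  PC3: 4/79 = 0.0506

Step 3 — cumulative fraction after k components = (λ_1 + ... + λ_k) / Σ λ:
  k = 1: 38/79 = 0.481
  k = 2: (38 + 37)/79 = 75/79 = 0.9494
  k = 3: (38 + 37 + 4)/79 = 79/79 = 1

Summary (fraction, with percent):

explained: PC1 0.481 (48.1%), PC2 0.4684 (46.84%), PC3 0.0506 (5.06%);  cumulative: 0.481, 0.9494, 1


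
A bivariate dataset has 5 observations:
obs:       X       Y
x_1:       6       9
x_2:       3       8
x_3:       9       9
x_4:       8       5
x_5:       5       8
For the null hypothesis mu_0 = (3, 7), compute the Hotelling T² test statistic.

Step 1 — sample mean vector:
  mean(X) = (6 + 3 + 9 + 8 + 5) / 5 = 31/5 = 6.2
  mean(Y) = (9 + 8 + 9 + 5 + 8) / 5 = 39/5 = 7.8
  x̄ = (6.2, 7.8),  deviation x̄ - mu_0 = (6.2, 7.8) - (3, 7) = (3.2, 0.8).

Step 2 — sample covariance matrix, S[i,j] = (1/(n-1)) · Σ_k (x_{k,i} - mean_i) · (x_{k,j} - mean_j), divisor n-1 = 4:
  S[X,X] = ((-0.2)·(-0.2) + (-3.2)·(-3.2) + (2.8)·(2.8) + (1.8)·(1.8) + (-1.2)·(-1.2)) / 4 = 22.8/4 = 5.7
  S[X,Y] = ((-0.2)·(1.2) + (-3.2)·(0.2) + (2.8)·(1.2) + (1.8)·(-2.8) + (-1.2)·(0.2)) / 4 = -2.8/4 = -0.7
  S[Y,Y] = ((1.2)·(1.2) + (0.2)·(0.2) + (1.2)·(1.2) + (-2.8)·(-2.8) + (0.2)·(0.2)) / 4 = 10.8/4 = 2.7
  S = [[5.7, -0.7],
 [-0.7, 2.7]].

Step 3 — invert S. det(S) = 5.7·2.7 - (-0.7)² = 14.9.
  S^{-1} = (1/det) · [[d, -b], [-b, a]] = [[0.1812, 0.047],
 [0.047, 0.3826]].

Step 4 — quadratic form (x̄ - mu_0)^T · S^{-1} · (x̄ - mu_0):
  S^{-1} · (x̄ - mu_0) = (0.6174, 0.4564),
  (x̄ - mu_0)^T · [...] = (3.2)·(0.6174) + (0.8)·(0.4564) = 2.3409.

Step 5 — scale by n: T² = 5 · 2.3409 = 11.7047.

T² ≈ 11.7047


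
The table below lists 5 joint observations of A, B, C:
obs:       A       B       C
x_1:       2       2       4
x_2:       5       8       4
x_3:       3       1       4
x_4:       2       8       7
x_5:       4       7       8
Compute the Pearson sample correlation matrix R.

Step 1 — column means:
  mean(A) = (2 + 5 + 3 + 2 + 4) / 5 = 16/5 = 3.2
  mean(B) = (2 + 8 + 1 + 8 + 7) / 5 = 26/5 = 5.2
  mean(C) = (4 + 4 + 4 + 7 + 8) / 5 = 27/5 = 5.4

Step 2 — sample variances and covariances s[i,j] = (1/(n-1)) · Σ_k (x_{k,i} - mean_i) · (x_{k,j} - mean_j), with n-1 = 4:
  s[A,A] = ((-1.2)·(-1.2) + (1.8)·(1.8) + (-0.2)·(-0.2) + (-1.2)·(-1.2) + (0.8)·(0.8)) / 4 = 6.8/4 = 1.7
  s[A,B] = ((-1.2)·(-3.2) + (1.8)·(2.8) + (-0.2)·(-4.2) + (-1.2)·(2.8) + (0.8)·(1.8)) / 4 = 7.8/4 = 1.95
  s[A,C] = ((-1.2)·(-1.4) + (1.8)·(-1.4) + (-0.2)·(-1.4) + (-1.2)·(1.6) + (0.8)·(2.6)) / 4 = -0.4/4 = -0.1
  s[B,B] = ((-3.2)·(-3.2) + (2.8)·(2.8) + (-4.2)·(-4.2) + (2.8)·(2.8) + (1.8)·(1.8)) / 4 = 46.8/4 = 11.7
  s[B,C] = ((-3.2)·(-1.4) + (2.8)·(-1.4) + (-4.2)·(-1.4) + (2.8)·(1.6) + (1.8)·(2.6)) / 4 = 15.6/4 = 3.9
  s[C,C] = ((-1.4)·(-1.4) + (-1.4)·(-1.4) + (-1.4)·(-1.4) + (1.6)·(1.6) + (2.6)·(2.6)) / 4 = 15.2/4 = 3.8
  Sample standard deviations s_i = √(s[i,i]):
  s(A) = √(1.7) = 1.3038
  s(B) = √(11.7) = 3.4205
  s(C) = √(3.8) = 1.9494

Step 3 — r_{ij} = s_{ij} / (s_i · s_j):
  r[A,A] = 1 (diagonal).
  r[A,B] = 1.95 / (1.3038 · 3.4205) = 1.95 / 4.4598 = 0.4372
  r[A,C] = -0.1 / (1.3038 · 1.9494) = -0.1 / 2.5417 = -0.0393
  r[B,B] = 1 (diagonal).
  r[B,C] = 3.9 / (3.4205 · 1.9494) = 3.9 / 6.6678 = 0.5849
  r[C,C] = 1 (diagonal).

R is symmetric with unit diagonal. Assembling:

R = [[1, 0.4372, -0.0393],
 [0.4372, 1, 0.5849],
 [-0.0393, 0.5849, 1]]


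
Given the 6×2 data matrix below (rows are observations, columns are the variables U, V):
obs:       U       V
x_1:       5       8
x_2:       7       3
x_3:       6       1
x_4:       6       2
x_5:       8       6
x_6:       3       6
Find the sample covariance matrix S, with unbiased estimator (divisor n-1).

Step 1 — column means:
  mean(U) = (5 + 7 + 6 + 6 + 8 + 3) / 6 = 35/6 = 5.8333
  mean(V) = (8 + 3 + 1 + 2 + 6 + 6) / 6 = 26/6 = 4.3333

Step 2 — sample covariance S[i,j] = (1/(n-1)) · Σ_k (x_{k,i} - mean_i) · (x_{k,j} - mean_j), with n-1 = 5.
  S[U,U] = ((-0.8333)·(-0.8333) + (1.1667)·(1.1667) + (0.1667)·(0.1667) + (0.1667)·(0.1667) + (2.1667)·(2.1667) + (-2.8333)·(-2.8333)) / 5 = 14.8333/5 = 2.9667
  S[U,V] = ((-0.8333)·(3.6667) + (1.1667)·(-1.3333) + (0.1667)·(-3.3333) + (0.1667)·(-2.3333) + (2.1667)·(1.6667) + (-2.8333)·(1.6667)) / 5 = -6.6667/5 = -1.3333
  S[V,V] = ((3.6667)·(3.6667) + (-1.3333)·(-1.3333) + (-3.3333)·(-3.3333) + (-2.3333)·(-2.3333) + (1.6667)·(1.6667) + (1.6667)·(1.6667)) / 5 = 37.3333/5 = 7.4667

S is symmetric (S[j,i] = S[i,j]). Assembling:

S = [[2.9667, -1.3333],
 [-1.3333, 7.4667]]


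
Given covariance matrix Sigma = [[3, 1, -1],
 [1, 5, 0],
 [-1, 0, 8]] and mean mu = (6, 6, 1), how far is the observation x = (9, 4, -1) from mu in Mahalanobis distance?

Step 1 — centre the observation: (x - mu) = (3, -2, -2).

Step 2 — invert Sigma (cofactor / det for 3×3, or solve directly):
  Sigma^{-1} = [[0.3738, -0.0748, 0.0467],
 [-0.0748, 0.215, -0.0093],
 [0.0467, -0.0093, 0.1308]].

Step 3 — form the quadratic (x - mu)^T · Sigma^{-1} · (x - mu):
  Sigma^{-1} · (x - mu) = (1.1776, -0.6355, -0.1028).
  (x - mu)^T · [Sigma^{-1} · (x - mu)] = (3)·(1.1776) + (-2)·(-0.6355) + (-2)·(-0.1028) = 5.0093.

Step 4 — take square root: d = √(5.0093) ≈ 2.2382.

d(x, mu) = √(5.0093) ≈ 2.2382


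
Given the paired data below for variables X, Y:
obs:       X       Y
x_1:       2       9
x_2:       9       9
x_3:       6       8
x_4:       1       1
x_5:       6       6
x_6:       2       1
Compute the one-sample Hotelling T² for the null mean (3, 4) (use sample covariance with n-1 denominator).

Step 1 — sample mean vector:
  mean(X) = (2 + 9 + 6 + 1 + 6 + 2) / 6 = 26/6 = 4.3333
  mean(Y) = (9 + 9 + 8 + 1 + 6 + 1) / 6 = 34/6 = 5.6667
  x̄ = (4.3333, 5.6667),  deviation x̄ - mu_0 = (4.3333, 5.6667) - (3, 4) = (1.3333, 1.6667).

Step 2 — sample covariance matrix, S[i,j] = (1/(n-1)) · Σ_k (x_{k,i} - mean_i) · (x_{k,j} - mean_j), divisor n-1 = 5:
  S[X,X] = ((-2.3333)·(-2.3333) + (4.6667)·(4.6667) + (1.6667)·(1.6667) + (-3.3333)·(-3.3333) + (1.6667)·(1.6667) + (-2.3333)·(-2.3333)) / 5 = 49.3333/5 = 9.8667
  S[X,Y] = ((-2.3333)·(3.3333) + (4.6667)·(3.3333) + (1.6667)·(2.3333) + (-3.3333)·(-4.6667) + (1.6667)·(0.3333) + (-2.3333)·(-4.6667)) / 5 = 38.6667/5 = 7.7333
  S[Y,Y] = ((3.3333)·(3.3333) + (3.3333)·(3.3333) + (2.3333)·(2.3333) + (-4.6667)·(-4.6667) + (0.3333)·(0.3333) + (-4.6667)·(-4.6667)) / 5 = 71.3333/5 = 14.2667
  S = [[9.8667, 7.7333],
 [7.7333, 14.2667]].

Step 3 — invert S. det(S) = 9.8667·14.2667 - (7.7333)² = 80.96.
  S^{-1} = (1/det) · [[d, -b], [-b, a]] = [[0.1762, -0.0955],
 [-0.0955, 0.1219]].

Step 4 — quadratic form (x̄ - mu_0)^T · S^{-1} · (x̄ - mu_0):
  S^{-1} · (x̄ - mu_0) = (0.0758, 0.0758),
  (x̄ - mu_0)^T · [...] = (1.3333)·(0.0758) + (1.6667)·(0.0758) = 0.2273.

Step 5 — scale by n: T² = 6 · 0.2273 = 1.3636.

T² ≈ 1.3636


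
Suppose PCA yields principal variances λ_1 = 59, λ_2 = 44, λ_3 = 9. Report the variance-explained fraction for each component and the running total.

Step 1 — total variance = trace(Sigma) = Σ λ_i = 59 + 44 + 9 = 112.

Step 2 — fraction explained by component i = λ_i / Σ λ:
  PC1: 59/112 = 0.5268
  PC2: 44/112 = 0.3929
  PC3: 9/112 = 0.0804

Step 3 — cumulative fraction after k components = (λ_1 + ... + λ_k) / Σ λ:
  k = 1: 59/112 = 0.5268
  k = 2: (59 + 44)/112 = 103/112 = 0.9196
  k = 3: (59 + 44 + 9)/112 = 112/112 = 1

Summary (fraction, with percent):

explained: PC1 0.5268 (52.68%), PC2 0.3929 (39.29%), PC3 0.0804 (8.04%);  cumulative: 0.5268, 0.9196, 1


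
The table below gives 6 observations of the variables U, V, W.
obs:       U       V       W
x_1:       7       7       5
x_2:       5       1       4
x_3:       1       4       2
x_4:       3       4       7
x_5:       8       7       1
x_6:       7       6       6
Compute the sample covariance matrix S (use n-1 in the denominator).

Step 1 — column means:
  mean(U) = (7 + 5 + 1 + 3 + 8 + 7) / 6 = 31/6 = 5.1667
  mean(V) = (7 + 1 + 4 + 4 + 7 + 6) / 6 = 29/6 = 4.8333
  mean(W) = (5 + 4 + 2 + 7 + 1 + 6) / 6 = 25/6 = 4.1667

Step 2 — sample covariance S[i,j] = (1/(n-1)) · Σ_k (x_{k,i} - mean_i) · (x_{k,j} - mean_j), with n-1 = 5.
  S[U,U] = ((1.8333)·(1.8333) + (-0.1667)·(-0.1667) + (-4.1667)·(-4.1667) + (-2.1667)·(-2.1667) + (2.8333)·(2.8333) + (1.8333)·(1.8333)) / 5 = 36.8333/5 = 7.3667
  S[U,V] = ((1.8333)·(2.1667) + (-0.1667)·(-3.8333) + (-4.1667)·(-0.8333) + (-2.1667)·(-0.8333) + (2.8333)·(2.1667) + (1.8333)·(1.1667)) / 5 = 18.1667/5 = 3.6333
  S[U,W] = ((1.8333)·(0.8333) + (-0.1667)·(-0.1667) + (-4.1667)·(-2.1667) + (-2.1667)·(2.8333) + (2.8333)·(-3.1667) + (1.8333)·(1.8333)) / 5 = -1.1667/5 = -0.2333
  S[V,V] = ((2.1667)·(2.1667) + (-3.8333)·(-3.8333) + (-0.8333)·(-0.8333) + (-0.8333)·(-0.8333) + (2.1667)·(2.1667) + (1.1667)·(1.1667)) / 5 = 26.8333/5 = 5.3667
  S[V,W] = ((2.1667)·(0.8333) + (-3.8333)·(-0.1667) + (-0.8333)·(-2.1667) + (-0.8333)·(2.8333) + (2.1667)·(-3.1667) + (1.1667)·(1.8333)) / 5 = -2.8333/5 = -0.5667
  S[W,W] = ((0.8333)·(0.8333) + (-0.1667)·(-0.1667) + (-2.1667)·(-2.1667) + (2.8333)·(2.8333) + (-3.1667)·(-3.1667) + (1.8333)·(1.8333)) / 5 = 26.8333/5 = 5.3667

S is symmetric (S[j,i] = S[i,j]). Assembling:

S = [[7.3667, 3.6333, -0.2333],
 [3.6333, 5.3667, -0.5667],
 [-0.2333, -0.5667, 5.3667]]


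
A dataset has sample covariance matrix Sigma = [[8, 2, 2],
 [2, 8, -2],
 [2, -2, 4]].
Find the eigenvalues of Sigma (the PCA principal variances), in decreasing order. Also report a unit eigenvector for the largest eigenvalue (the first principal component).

Step 1 — characteristic polynomial p(λ) = det(λI - Sigma) = λ³ - tr·λ² + c_1·λ - det, where tr = trace, c_1 = sum of the principal 2×2 minors, det = det(Sigma):
  tr = 8 + 8 + 4 = 20,
  c_1 = (8·8 - (2)²) + (8·4 - (2)²) + (8·4 - (-2)²) = 60 + 28 + 28 = 116,
  det = 8·(8·4 - (-2)²) - (2)·((2)·4 - (-2)·(2)) + (2)·((2)·(-2) - 8·(2)) = 8·(28) - (2)·(12) + (2)·(-20) = 160.
  So p(λ) = λ³ - 20λ² + 116λ - 160.
Step 2 — look for an integer root (rational root theorem: any rational root is an integer divisor of 160). Testing λ = 2:
  p(2) = 8 - 80 + 232 - 160 = 0  ✓
  Dividing out (λ - 2): p(λ) = (λ - 2)(λ² - 18λ + 80).
Step 3 — remaining eigenvalues from the quadratic λ² - 18λ + 80 = 0:
  Δ = 18² - 4·80 = 324 - 320 = 4,  λ = (18 ± √4)/2 = (18 ± 2)/2 = 10 or 8.
  Sorted: λ_1 = 10,  λ_2 = 8,  λ_3 = 2  (check: sum = 20 = tr ✓).

Step 4 — unit eigenvector for λ_1 = 10: v spans the null space of (Sigma - λ_1 I), whose rows are
  r_1 = (-2, 2, 2),  r_2 = (2, -2, -2),  r_3 = (2, -2, -6).
  v is orthogonal to every row, so take v ∝ r_1 × r_3 = ((2)·(-6) - (2)·(-2), (2)·(2) - (-2)·(-6), (-2)·(-2) - (2)·(2)) = (-8, -8, 0).
  Rescale (divide by 8; multiply by -1 so the first nonzero entry is positive): u = (1, 1, 0).
  ||u|| = √((1)² + (1)² + (0)²) = √(2) ≈ 1.4142,  v_1 = u/||u|| ≈ (0.7071, 0.7071, 0) (||v_1|| = 1).

λ_1 = 10,  λ_2 = 8,  λ_3 = 2;  v_1 ≈ (0.7071, 0.7071, 0)


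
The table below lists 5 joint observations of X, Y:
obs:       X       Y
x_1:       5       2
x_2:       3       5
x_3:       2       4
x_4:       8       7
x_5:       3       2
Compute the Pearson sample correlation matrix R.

Step 1 — column means:
  mean(X) = (5 + 3 + 2 + 8 + 3) / 5 = 21/5 = 4.2
  mean(Y) = (2 + 5 + 4 + 7 + 2) / 5 = 20/5 = 4

Step 2 — sample variances and covariances s[i,j] = (1/(n-1)) · Σ_k (x_{k,i} - mean_i) · (x_{k,j} - mean_j), with n-1 = 4:
  s[X,X] = ((0.8)·(0.8) + (-1.2)·(-1.2) + (-2.2)·(-2.2) + (3.8)·(3.8) + (-1.2)·(-1.2)) / 4 = 22.8/4 = 5.7
  s[X,Y] = ((0.8)·(-2) + (-1.2)·(1) + (-2.2)·(0) + (3.8)·(3) + (-1.2)·(-2)) / 4 = 11/4 = 2.75
  s[Y,Y] = ((-2)·(-2) + (1)·(1) + (0)·(0) + (3)·(3) + (-2)·(-2)) / 4 = 18/4 = 4.5
  Sample standard deviations s_i = √(s[i,i]):
  s(X) = √(5.7) = 2.3875
  s(Y) = √(4.5) = 2.1213

Step 3 — r_{ij} = s_{ij} / (s_i · s_j):
  r[X,X] = 1 (diagonal).
  r[X,Y] = 2.75 / (2.3875 · 2.1213) = 2.75 / 5.0646 = 0.543
  r[Y,Y] = 1 (diagonal).

R is symmetric with unit diagonal. Assembling:

R = [[1, 0.543],
 [0.543, 1]]


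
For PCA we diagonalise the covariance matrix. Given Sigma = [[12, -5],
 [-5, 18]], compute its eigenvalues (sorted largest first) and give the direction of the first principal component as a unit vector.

Step 1 — characteristic polynomial of 2×2 Sigma:
  det(Sigma - λI) = λ² - trace · λ + det = 0.
  trace = 12 + 18 = 30, det = 12·18 - (-5)² = 191.
Step 2 — discriminant:
  Δ = trace² - 4·det = 900 - 764 = 136.
Step 3 — eigenvalues:
  λ = (trace ± √Δ)/2 = (30 ± 11.6619)/2,
  λ_1 = 20.831,  λ_2 = 9.169.

Step 4 — unit eigenvector for λ_1: solve (Sigma - λ_1 I)v = 0. First row:
  (12 - 20.831)·v_x + (-5)·v_y = 0, i.e. (-8.831)·v_x + (-5)·v_y = 0,
  so v ∝ (b, λ_1 - a) = (-5, 8.831); multiply by -1 so the first entry is positive: u = (5, -8.831).
  ||u|| = √((5)² + (-8.831)²) = √(102.9857) ≈ 10.1482,
  v_1 = u/||u|| ≈ (0.4927, -0.8702) (||v_1|| = 1).

λ_1 = 20.831,  λ_2 = 9.169;  v_1 ≈ (0.4927, -0.8702)


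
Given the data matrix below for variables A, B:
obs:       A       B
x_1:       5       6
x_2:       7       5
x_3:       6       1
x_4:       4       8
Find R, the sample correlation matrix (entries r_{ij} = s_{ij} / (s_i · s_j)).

Step 1 — column means:
  mean(A) = (5 + 7 + 6 + 4) / 4 = 22/4 = 5.5
  mean(B) = (6 + 5 + 1 + 8) / 4 = 20/4 = 5

Step 2 — sample variances and covariances s[i,j] = (1/(n-1)) · Σ_k (x_{k,i} - mean_i) · (x_{k,j} - mean_j), with n-1 = 3:
  s[A,A] = ((-0.5)·(-0.5) + (1.5)·(1.5) + (0.5)·(0.5) + (-1.5)·(-1.5)) / 3 = 5/3 = 1.6667
  s[A,B] = ((-0.5)·(1) + (1.5)·(0) + (0.5)·(-4) + (-1.5)·(3)) / 3 = -7/3 = -2.3333
  s[B,B] = ((1)·(1) + (0)·(0) + (-4)·(-4) + (3)·(3)) / 3 = 26/3 = 8.6667
  Sample standard deviations s_i = √(s[i,i]):
  s(A) = √(1.6667) = 1.291
  s(B) = √(8.6667) = 2.9439

Step 3 — r_{ij} = s_{ij} / (s_i · s_j):
  r[A,A] = 1 (diagonal).
  r[A,B] = -2.3333 / (1.291 · 2.9439) = -2.3333 / 3.8006 = -0.6139
  r[B,B] = 1 (diagonal).

R is symmetric with unit diagonal. Assembling:

R = [[1, -0.6139],
 [-0.6139, 1]]


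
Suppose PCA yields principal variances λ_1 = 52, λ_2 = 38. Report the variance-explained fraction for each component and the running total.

Step 1 — total variance = trace(Sigma) = Σ λ_i = 52 + 38 = 90.

Step 2 — fraction explained by component i = λ_i / Σ λ:
  PC1: 52/90 = 0.5778
  PC2: 38/90 = 0.4222

Step 3 — cumulative fraction after k components = (λ_1 + ... + λ_k) / Σ λ:
  k = 1: 52/90 = 0.5778
  k = 2: (52 + 38)/90 = 90/90 = 1

Summary (fraction, with percent):

explained: PC1 0.5778 (57.78%), PC2 0.4222 (42.22%);  cumulative: 0.5778, 1


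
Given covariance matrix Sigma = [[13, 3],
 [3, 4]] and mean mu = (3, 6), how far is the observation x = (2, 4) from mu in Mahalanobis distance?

Step 1 — centre the observation: (x - mu) = (-1, -2).

Step 2 — invert Sigma. det(Sigma) = 13·4 - (3)² = 43.
  Sigma^{-1} = (1/det) · [[d, -b], [-b, a]] = [[0.093, -0.0698],
 [-0.0698, 0.3023]].

Step 3 — form the quadratic (x - mu)^T · Sigma^{-1} · (x - mu):
  Sigma^{-1} · (x - mu) = (0.0465, -0.5349).
  (x - mu)^T · [Sigma^{-1} · (x - mu)] = (-1)·(0.0465) + (-2)·(-0.5349) = 1.0233.

Step 4 — take square root: d = √(1.0233) ≈ 1.0116.

d(x, mu) = √(1.0233) ≈ 1.0116


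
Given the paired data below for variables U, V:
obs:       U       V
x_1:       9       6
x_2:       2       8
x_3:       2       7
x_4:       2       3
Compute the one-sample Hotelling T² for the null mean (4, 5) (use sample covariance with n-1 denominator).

Step 1 — sample mean vector:
  mean(U) = (9 + 2 + 2 + 2) / 4 = 15/4 = 3.75
  mean(V) = (6 + 8 + 7 + 3) / 4 = 24/4 = 6
  x̄ = (3.75, 6),  deviation x̄ - mu_0 = (3.75, 6) - (4, 5) = (-0.25, 1).

Step 2 — sample covariance matrix, S[i,j] = (1/(n-1)) · Σ_k (x_{k,i} - mean_i) · (x_{k,j} - mean_j), divisor n-1 = 3:
  S[U,U] = ((5.25)·(5.25) + (-1.75)·(-1.75) + (-1.75)·(-1.75) + (-1.75)·(-1.75)) / 3 = 36.75/3 = 12.25
  S[U,V] = ((5.25)·(0) + (-1.75)·(2) + (-1.75)·(1) + (-1.75)·(-3)) / 3 = 0/3 = 0
  S[V,V] = ((0)·(0) + (2)·(2) + (1)·(1) + (-3)·(-3)) / 3 = 14/3 = 4.6667
  S = [[12.25, 0],
 [0, 4.6667]].

Step 3 — invert S. det(S) = 12.25·4.6667 - (0)² = 57.1667.
  S^{-1} = (1/det) · [[d, -b], [-b, a]] = [[0.0816, 0],
 [0, 0.2143]].

Step 4 — quadratic form (x̄ - mu_0)^T · S^{-1} · (x̄ - mu_0):
  S^{-1} · (x̄ - mu_0) = (-0.0204, 0.2143),
  (x̄ - mu_0)^T · [...] = (-0.25)·(-0.0204) + (1)·(0.2143) = 0.2194.

Step 5 — scale by n: T² = 4 · 0.2194 = 0.8776.

T² ≈ 0.8776


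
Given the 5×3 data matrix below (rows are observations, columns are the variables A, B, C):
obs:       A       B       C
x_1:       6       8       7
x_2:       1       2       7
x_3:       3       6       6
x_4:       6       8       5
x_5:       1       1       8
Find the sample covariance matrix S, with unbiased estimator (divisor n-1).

Step 1 — column means:
  mean(A) = (6 + 1 + 3 + 6 + 1) / 5 = 17/5 = 3.4
  mean(B) = (8 + 2 + 6 + 8 + 1) / 5 = 25/5 = 5
  mean(C) = (7 + 7 + 6 + 5 + 8) / 5 = 33/5 = 6.6

Step 2 — sample covariance S[i,j] = (1/(n-1)) · Σ_k (x_{k,i} - mean_i) · (x_{k,j} - mean_j), with n-1 = 4.
  S[A,A] = ((2.6)·(2.6) + (-2.4)·(-2.4) + (-0.4)·(-0.4) + (2.6)·(2.6) + (-2.4)·(-2.4)) / 4 = 25.2/4 = 6.3
  S[A,B] = ((2.6)·(3) + (-2.4)·(-3) + (-0.4)·(1) + (2.6)·(3) + (-2.4)·(-4)) / 4 = 32/4 = 8
  S[A,C] = ((2.6)·(0.4) + (-2.4)·(0.4) + (-0.4)·(-0.6) + (2.6)·(-1.6) + (-2.4)·(1.4)) / 4 = -7.2/4 = -1.8
  S[B,B] = ((3)·(3) + (-3)·(-3) + (1)·(1) + (3)·(3) + (-4)·(-4)) / 4 = 44/4 = 11
  S[B,C] = ((3)·(0.4) + (-3)·(0.4) + (1)·(-0.6) + (3)·(-1.6) + (-4)·(1.4)) / 4 = -11/4 = -2.75
  S[C,C] = ((0.4)·(0.4) + (0.4)·(0.4) + (-0.6)·(-0.6) + (-1.6)·(-1.6) + (1.4)·(1.4)) / 4 = 5.2/4 = 1.3

S is symmetric (S[j,i] = S[i,j]). Assembling:

S = [[6.3, 8, -1.8],
 [8, 11, -2.75],
 [-1.8, -2.75, 1.3]]


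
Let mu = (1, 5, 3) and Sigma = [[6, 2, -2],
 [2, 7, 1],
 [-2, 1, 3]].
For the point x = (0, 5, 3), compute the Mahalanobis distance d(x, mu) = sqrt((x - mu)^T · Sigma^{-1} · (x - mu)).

Step 1 — centre the observation: (x - mu) = (-1, 0, 0).

Step 2 — invert Sigma (cofactor / det for 3×3, or solve directly):
  Sigma^{-1} = [[0.2778, -0.1111, 0.2222],
 [-0.1111, 0.1944, -0.1389],
 [0.2222, -0.1389, 0.5278]].

Step 3 — form the quadratic (x - mu)^T · Sigma^{-1} · (x - mu):
  Sigma^{-1} · (x - mu) = (-0.2778, 0.1111, -0.2222).
  (x - mu)^T · [Sigma^{-1} · (x - mu)] = (-1)·(-0.2778) + (0)·(0.1111) + (0)·(-0.2222) = 0.2778.

Step 4 — take square root: d = √(0.2778) ≈ 0.527.

d(x, mu) = √(0.2778) ≈ 0.527


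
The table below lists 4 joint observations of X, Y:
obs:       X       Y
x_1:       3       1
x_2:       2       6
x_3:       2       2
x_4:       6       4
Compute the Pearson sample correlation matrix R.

Step 1 — column means:
  mean(X) = (3 + 2 + 2 + 6) / 4 = 13/4 = 3.25
  mean(Y) = (1 + 6 + 2 + 4) / 4 = 13/4 = 3.25

Step 2 — sample variances and covariances s[i,j] = (1/(n-1)) · Σ_k (x_{k,i} - mean_i) · (x_{k,j} - mean_j), with n-1 = 3:
  s[X,X] = ((-0.25)·(-0.25) + (-1.25)·(-1.25) + (-1.25)·(-1.25) + (2.75)·(2.75)) / 3 = 10.75/3 = 3.5833
  s[X,Y] = ((-0.25)·(-2.25) + (-1.25)·(2.75) + (-1.25)·(-1.25) + (2.75)·(0.75)) / 3 = 0.75/3 = 0.25
  s[Y,Y] = ((-2.25)·(-2.25) + (2.75)·(2.75) + (-1.25)·(-1.25) + (0.75)·(0.75)) / 3 = 14.75/3 = 4.9167
  Sample standard deviations s_i = √(s[i,i]):
  s(X) = √(3.5833) = 1.893
  s(Y) = √(4.9167) = 2.2174

Step 3 — r_{ij} = s_{ij} / (s_i · s_j):
  r[X,X] = 1 (diagonal).
  r[X,Y] = 0.25 / (1.893 · 2.2174) = 0.25 / 4.1974 = 0.0596
  r[Y,Y] = 1 (diagonal).

R is symmetric with unit diagonal. Assembling:

R = [[1, 0.0596],
 [0.0596, 1]]


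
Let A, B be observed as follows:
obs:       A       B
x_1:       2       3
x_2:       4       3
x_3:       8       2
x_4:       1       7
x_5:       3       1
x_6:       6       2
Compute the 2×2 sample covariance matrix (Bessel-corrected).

Step 1 — column means:
  mean(A) = (2 + 4 + 8 + 1 + 3 + 6) / 6 = 24/6 = 4
  mean(B) = (3 + 3 + 2 + 7 + 1 + 2) / 6 = 18/6 = 3

Step 2 — sample covariance S[i,j] = (1/(n-1)) · Σ_k (x_{k,i} - mean_i) · (x_{k,j} - mean_j), with n-1 = 5.
  S[A,A] = ((-2)·(-2) + (0)·(0) + (4)·(4) + (-3)·(-3) + (-1)·(-1) + (2)·(2)) / 5 = 34/5 = 6.8
  S[A,B] = ((-2)·(0) + (0)·(0) + (4)·(-1) + (-3)·(4) + (-1)·(-2) + (2)·(-1)) / 5 = -16/5 = -3.2
  S[B,B] = ((0)·(0) + (0)·(0) + (-1)·(-1) + (4)·(4) + (-2)·(-2) + (-1)·(-1)) / 5 = 22/5 = 4.4

S is symmetric (S[j,i] = S[i,j]). Assembling:

S = [[6.8, -3.2],
 [-3.2, 4.4]]


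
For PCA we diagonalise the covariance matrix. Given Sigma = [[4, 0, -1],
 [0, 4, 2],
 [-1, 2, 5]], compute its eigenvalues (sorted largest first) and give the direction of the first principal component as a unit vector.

Step 1 — characteristic polynomial p(λ) = det(λI - Sigma) = λ³ - tr·λ² + c_1·λ - det, where tr = trace, c_1 = sum of the principal 2×2 minors, det = det(Sigma):
  tr = 4 + 4 + 5 = 13,
  c_1 = (4·4 - (0)²) + (4·5 - (-1)²) + (4·5 - (2)²) = 16 + 19 + 16 = 51,
  det = 4·(4·5 - (2)²) - (0)·((0)·5 - (2)·(-1)) + (-1)·((0)·(2) - 4·(-1)) = 4·(16) - (0)·(2) + (-1)·(4) = 60.
  So p(λ) = λ³ - 13λ² + 51λ - 60.
Step 2 — look for an integer root (rational root theorem: any rational root is an integer divisor of 60). Testing λ = 4:
  p(4) = 64 - 208 + 204 - 60 = 0  ✓
  Dividing out (λ - 4): p(λ) = (λ - 4)(λ² - 9λ + 15).
Step 3 — remaining eigenvalues from the quadratic λ² - 9λ + 15 = 0:
  Δ = 9² - 4·15 = 81 - 60 = 21,  λ = (9 ± √21)/2 = (9 ± 4.5826)/2 ≈ 6.7913 or 2.2087.
  Sorted: λ_1 = 6.7913,  λ_2 = 4,  λ_3 = 2.2087  (check: sum = 13 = tr ✓).

Step 4 — unit eigenvector for λ_1 ≈ 6.7913: v spans the null space of (Sigma - λ_1 I), whose rows are
  r_1 = (-2.7913, 0, -1),  r_2 = (0, -2.7913, 2),  r_3 = (-1, 2, -1.7913).
  v is orthogonal to every row, so take v ∝ r_1 × r_2 = ((0)·(2) - (-1)·(-2.7913), (-1)·(0) - (-2.7913)·(2), (-2.7913)·(-2.7913) - (0)·(0)) ≈ (-2.7913, 5.5826, 7.7913).
  Rescale (multiply by -1 so the first nonzero entry is positive): u = (2.7913, -5.5826, -7.7913).
  ||u|| = √((2.7913)² + (-5.5826)² + (-7.7913)²) = √(99.6606) ≈ 9.983,  v_1 = u/||u|| ≈ (0.2796, -0.5592, -0.7805) (||v_1|| = 1).

λ_1 = 6.7913,  λ_2 = 4,  λ_3 = 2.2087;  v_1 ≈ (0.2796, -0.5592, -0.7805)


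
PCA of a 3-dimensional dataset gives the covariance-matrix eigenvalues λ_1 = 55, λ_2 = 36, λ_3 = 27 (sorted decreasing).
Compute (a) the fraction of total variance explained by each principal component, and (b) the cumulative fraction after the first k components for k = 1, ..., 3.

Step 1 — total variance = trace(Sigma) = Σ λ_i = 55 + 36 + 27 = 118.

Step 2 — fraction explained by component i = λ_i / Σ λ:
  PC1: 55/118 = 0.4661
  PC2: 36/118 = 0.3051
  PC3: 27/118 = 0.2288

Step 3 — cumulative fraction after k components = (λ_1 + ... + λ_k) / Σ λ:
  k = 1: 55/118 = 0.4661
  k = 2: (55 + 36)/118 = 91/118 = 0.7712
  k = 3: (55 + 36 + 27)/118 = 118/118 = 1

Summary (fraction, with percent):

explained: PC1 0.4661 (46.61%), PC2 0.3051 (30.51%), PC3 0.2288 (22.88%);  cumulative: 0.4661, 0.7712, 1


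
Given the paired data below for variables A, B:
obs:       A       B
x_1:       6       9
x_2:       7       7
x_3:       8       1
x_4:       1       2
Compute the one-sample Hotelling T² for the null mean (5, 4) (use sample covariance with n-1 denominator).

Step 1 — sample mean vector:
  mean(A) = (6 + 7 + 8 + 1) / 4 = 22/4 = 5.5
  mean(B) = (9 + 7 + 1 + 2) / 4 = 19/4 = 4.75
  x̄ = (5.5, 4.75),  deviation x̄ - mu_0 = (5.5, 4.75) - (5, 4) = (0.5, 0.75).

Step 2 — sample covariance matrix, S[i,j] = (1/(n-1)) · Σ_k (x_{k,i} - mean_i) · (x_{k,j} - mean_j), divisor n-1 = 3:
  S[A,A] = ((0.5)·(0.5) + (1.5)·(1.5) + (2.5)·(2.5) + (-4.5)·(-4.5)) / 3 = 29/3 = 9.6667
  S[A,B] = ((0.5)·(4.25) + (1.5)·(2.25) + (2.5)·(-3.75) + (-4.5)·(-2.75)) / 3 = 8.5/3 = 2.8333
  S[B,B] = ((4.25)·(4.25) + (2.25)·(2.25) + (-3.75)·(-3.75) + (-2.75)·(-2.75)) / 3 = 44.75/3 = 14.9167
  S = [[9.6667, 2.8333],
 [2.8333, 14.9167]].

Step 3 — invert S. det(S) = 9.6667·14.9167 - (2.8333)² = 136.1667.
  S^{-1} = (1/det) · [[d, -b], [-b, a]] = [[0.1095, -0.0208],
 [-0.0208, 0.071]].

Step 4 — quadratic form (x̄ - mu_0)^T · S^{-1} · (x̄ - mu_0):
  S^{-1} · (x̄ - mu_0) = (0.0392, 0.0428),
  (x̄ - mu_0)^T · [...] = (0.5)·(0.0392) + (0.75)·(0.0428) = 0.0517.

Step 5 — scale by n: T² = 4 · 0.0517 = 0.2069.

T² ≈ 0.2069


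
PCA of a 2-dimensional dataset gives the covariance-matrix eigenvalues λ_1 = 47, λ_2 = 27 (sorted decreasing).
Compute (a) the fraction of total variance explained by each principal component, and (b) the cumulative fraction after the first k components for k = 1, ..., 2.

Step 1 — total variance = trace(Sigma) = Σ λ_i = 47 + 27 = 74.

Step 2 — fraction explained by component i = λ_i / Σ λ:
  PC1: 47/74 = 0.6351
  PC2: 27/74 = 0.3649

Step 3 — cumulative fraction after k components = (λ_1 + ... + λ_k) / Σ λ:
  k = 1: 47/74 = 0.6351
  k = 2: (47 + 27)/74 = 74/74 = 1

Summary (fraction, with percent):

explained: PC1 0.6351 (63.51%), PC2 0.3649 (36.49%);  cumulative: 0.6351, 1


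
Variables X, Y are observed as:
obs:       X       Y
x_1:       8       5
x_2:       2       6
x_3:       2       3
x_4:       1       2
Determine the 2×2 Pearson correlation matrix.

Step 1 — column means:
  mean(X) = (8 + 2 + 2 + 1) / 4 = 13/4 = 3.25
  mean(Y) = (5 + 6 + 3 + 2) / 4 = 16/4 = 4

Step 2 — sample variances and covariances s[i,j] = (1/(n-1)) · Σ_k (x_{k,i} - mean_i) · (x_{k,j} - mean_j), with n-1 = 3:
  s[X,X] = ((4.75)·(4.75) + (-1.25)·(-1.25) + (-1.25)·(-1.25) + (-2.25)·(-2.25)) / 3 = 30.75/3 = 10.25
  s[X,Y] = ((4.75)·(1) + (-1.25)·(2) + (-1.25)·(-1) + (-2.25)·(-2)) / 3 = 8/3 = 2.6667
  s[Y,Y] = ((1)·(1) + (2)·(2) + (-1)·(-1) + (-2)·(-2)) / 3 = 10/3 = 3.3333
  Sample standard deviations s_i = √(s[i,i]):
  s(X) = √(10.25) = 3.2016
  s(Y) = √(3.3333) = 1.8257

Step 3 — r_{ij} = s_{ij} / (s_i · s_j):
  r[X,X] = 1 (diagonal).
  r[X,Y] = 2.6667 / (3.2016 · 1.8257) = 2.6667 / 5.8452 = 0.4562
  r[Y,Y] = 1 (diagonal).

R is symmetric with unit diagonal. Assembling:

R = [[1, 0.4562],
 [0.4562, 1]]


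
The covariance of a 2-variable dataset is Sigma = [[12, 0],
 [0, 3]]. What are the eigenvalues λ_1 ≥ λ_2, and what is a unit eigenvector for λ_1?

Step 1 — characteristic polynomial of 2×2 Sigma:
  det(Sigma - λI) = λ² - trace · λ + det = 0.
  trace = 12 + 3 = 15, det = 12·3 - (0)² = 36.
Step 2 — discriminant:
  Δ = trace² - 4·det = 225 - 144 = 81.
Step 3 — eigenvalues:
  λ = (trace ± √Δ)/2 = (15 ± 9)/2,
  λ_1 = 12,  λ_2 = 3.

Step 4 — unit eigenvector for λ_1: Sigma is diagonal, so its eigenvectors are the coordinate axes. λ_1 = 12 is the diagonal entry on the first coordinate axis, hence
  v_1 = (1, 0) (||v_1|| = 1).

λ_1 = 12,  λ_2 = 3;  v_1 ≈ (1, 0)


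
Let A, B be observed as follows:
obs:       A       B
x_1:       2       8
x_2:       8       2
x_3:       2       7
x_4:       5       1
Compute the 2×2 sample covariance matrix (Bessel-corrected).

Step 1 — column means:
  mean(A) = (2 + 8 + 2 + 5) / 4 = 17/4 = 4.25
  mean(B) = (8 + 2 + 7 + 1) / 4 = 18/4 = 4.5

Step 2 — sample covariance S[i,j] = (1/(n-1)) · Σ_k (x_{k,i} - mean_i) · (x_{k,j} - mean_j), with n-1 = 3.
  S[A,A] = ((-2.25)·(-2.25) + (3.75)·(3.75) + (-2.25)·(-2.25) + (0.75)·(0.75)) / 3 = 24.75/3 = 8.25
  S[A,B] = ((-2.25)·(3.5) + (3.75)·(-2.5) + (-2.25)·(2.5) + (0.75)·(-3.5)) / 3 = -25.5/3 = -8.5
  S[B,B] = ((3.5)·(3.5) + (-2.5)·(-2.5) + (2.5)·(2.5) + (-3.5)·(-3.5)) / 3 = 37/3 = 12.3333

S is symmetric (S[j,i] = S[i,j]). Assembling:

S = [[8.25, -8.5],
 [-8.5, 12.3333]]


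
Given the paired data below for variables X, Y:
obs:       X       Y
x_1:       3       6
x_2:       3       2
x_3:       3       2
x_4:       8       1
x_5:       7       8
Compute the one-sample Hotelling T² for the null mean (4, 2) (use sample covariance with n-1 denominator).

Step 1 — sample mean vector:
  mean(X) = (3 + 3 + 3 + 8 + 7) / 5 = 24/5 = 4.8
  mean(Y) = (6 + 2 + 2 + 1 + 8) / 5 = 19/5 = 3.8
  x̄ = (4.8, 3.8),  deviation x̄ - mu_0 = (4.8, 3.8) - (4, 2) = (0.8, 1.8).

Step 2 — sample covariance matrix, S[i,j] = (1/(n-1)) · Σ_k (x_{k,i} - mean_i) · (x_{k,j} - mean_j), divisor n-1 = 4:
  S[X,X] = ((-1.8)·(-1.8) + (-1.8)·(-1.8) + (-1.8)·(-1.8) + (3.2)·(3.2) + (2.2)·(2.2)) / 4 = 24.8/4 = 6.2
  S[X,Y] = ((-1.8)·(2.2) + (-1.8)·(-1.8) + (-1.8)·(-1.8) + (3.2)·(-2.8) + (2.2)·(4.2)) / 4 = 2.8/4 = 0.7
  S[Y,Y] = ((2.2)·(2.2) + (-1.8)·(-1.8) + (-1.8)·(-1.8) + (-2.8)·(-2.8) + (4.2)·(4.2)) / 4 = 36.8/4 = 9.2
  S = [[6.2, 0.7],
 [0.7, 9.2]].

Step 3 — invert S. det(S) = 6.2·9.2 - (0.7)² = 56.55.
  S^{-1} = (1/det) · [[d, -b], [-b, a]] = [[0.1627, -0.0124],
 [-0.0124, 0.1096]].

Step 4 — quadratic form (x̄ - mu_0)^T · S^{-1} · (x̄ - mu_0):
  S^{-1} · (x̄ - mu_0) = (0.1079, 0.1874),
  (x̄ - mu_0)^T · [...] = (0.8)·(0.1079) + (1.8)·(0.1874) = 0.4237.

Step 5 — scale by n: T² = 5 · 0.4237 = 2.1185.

T² ≈ 2.1185


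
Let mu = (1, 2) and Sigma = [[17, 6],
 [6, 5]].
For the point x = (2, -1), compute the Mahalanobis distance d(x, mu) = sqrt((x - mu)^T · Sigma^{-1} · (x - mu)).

Step 1 — centre the observation: (x - mu) = (1, -3).

Step 2 — invert Sigma. det(Sigma) = 17·5 - (6)² = 49.
  Sigma^{-1} = (1/det) · [[d, -b], [-b, a]] = [[0.102, -0.1224],
 [-0.1224, 0.3469]].

Step 3 — form the quadratic (x - mu)^T · Sigma^{-1} · (x - mu):
  Sigma^{-1} · (x - mu) = (0.4694, -1.1633).
  (x - mu)^T · [Sigma^{-1} · (x - mu)] = (1)·(0.4694) + (-3)·(-1.1633) = 3.9592.

Step 4 — take square root: d = √(3.9592) ≈ 1.9898.

d(x, mu) = √(3.9592) ≈ 1.9898


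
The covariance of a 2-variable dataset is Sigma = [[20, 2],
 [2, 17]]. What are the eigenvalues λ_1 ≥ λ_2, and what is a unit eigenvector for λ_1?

Step 1 — characteristic polynomial of 2×2 Sigma:
  det(Sigma - λI) = λ² - trace · λ + det = 0.
  trace = 20 + 17 = 37, det = 20·17 - (2)² = 336.
Step 2 — discriminant:
  Δ = trace² - 4·det = 1369 - 1344 = 25.
Step 3 — eigenvalues:
  λ = (trace ± √Δ)/2 = (37 ± 5)/2,
  λ_1 = 21,  λ_2 = 16.

Step 4 — unit eigenvector for λ_1: solve (Sigma - λ_1 I)v = 0. First row:
  (20 - 21)·v_x + (2)·v_y = 0, i.e. (-1)·v_x + (2)·v_y = 0,
  so v ∝ (b, λ_1 - a) = (2, 1) = u.
  ||u|| = √((2)² + (1)²) = √(5) ≈ 2.2361,
  v_1 = u/||u|| ≈ (0.8944, 0.4472) (||v_1|| = 1).

λ_1 = 21,  λ_2 = 16;  v_1 ≈ (0.8944, 0.4472)


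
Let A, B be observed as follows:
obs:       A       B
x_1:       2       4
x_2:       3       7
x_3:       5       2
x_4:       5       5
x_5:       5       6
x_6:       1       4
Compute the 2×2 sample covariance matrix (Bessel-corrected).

Step 1 — column means:
  mean(A) = (2 + 3 + 5 + 5 + 5 + 1) / 6 = 21/6 = 3.5
  mean(B) = (4 + 7 + 2 + 5 + 6 + 4) / 6 = 28/6 = 4.6667

Step 2 — sample covariance S[i,j] = (1/(n-1)) · Σ_k (x_{k,i} - mean_i) · (x_{k,j} - mean_j), with n-1 = 5.
  S[A,A] = ((-1.5)·(-1.5) + (-0.5)·(-0.5) + (1.5)·(1.5) + (1.5)·(1.5) + (1.5)·(1.5) + (-2.5)·(-2.5)) / 5 = 15.5/5 = 3.1
  S[A,B] = ((-1.5)·(-0.6667) + (-0.5)·(2.3333) + (1.5)·(-2.6667) + (1.5)·(0.3333) + (1.5)·(1.3333) + (-2.5)·(-0.6667)) / 5 = 0/5 = 0
  S[B,B] = ((-0.6667)·(-0.6667) + (2.3333)·(2.3333) + (-2.6667)·(-2.6667) + (0.3333)·(0.3333) + (1.3333)·(1.3333) + (-0.6667)·(-0.6667)) / 5 = 15.3333/5 = 3.0667

S is symmetric (S[j,i] = S[i,j]). Assembling:

S = [[3.1, 0],
 [0, 3.0667]]


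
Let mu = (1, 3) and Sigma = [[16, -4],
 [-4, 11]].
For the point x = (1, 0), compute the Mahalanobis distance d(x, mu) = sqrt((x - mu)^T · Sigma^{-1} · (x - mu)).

Step 1 — centre the observation: (x - mu) = (0, -3).

Step 2 — invert Sigma. det(Sigma) = 16·11 - (-4)² = 160.
  Sigma^{-1} = (1/det) · [[d, -b], [-b, a]] = [[0.0688, 0.025],
 [0.025, 0.1]].

Step 3 — form the quadratic (x - mu)^T · Sigma^{-1} · (x - mu):
  Sigma^{-1} · (x - mu) = (-0.075, -0.3).
  (x - mu)^T · [Sigma^{-1} · (x - mu)] = (0)·(-0.075) + (-3)·(-0.3) = 0.9.

Step 4 — take square root: d = √(0.9) ≈ 0.9487.

d(x, mu) = √(0.9) ≈ 0.9487


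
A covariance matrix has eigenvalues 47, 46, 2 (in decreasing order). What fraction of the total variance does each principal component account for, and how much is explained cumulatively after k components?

Step 1 — total variance = trace(Sigma) = Σ λ_i = 47 + 46 + 2 = 95.

Step 2 — fraction explained by component i = λ_i / Σ λ:
  PC1: 47/95 = 0.4947
  PC2: 46/95 = 0.4842
  PC3: 2/95 = 0.0211

Step 3 — cumulative fraction after k components = (λ_1 + ... + λ_k) / Σ λ:
  k = 1: 47/95 = 0.4947
  k = 2: (47 + 46)/95 = 93/95 = 0.9789
  k = 3: (47 + 46 + 2)/95 = 95/95 = 1

Summary (fraction, with percent):

explained: PC1 0.4947 (49.47%), PC2 0.4842 (48.42%), PC3 0.0211 (2.11%);  cumulative: 0.4947, 0.9789, 1


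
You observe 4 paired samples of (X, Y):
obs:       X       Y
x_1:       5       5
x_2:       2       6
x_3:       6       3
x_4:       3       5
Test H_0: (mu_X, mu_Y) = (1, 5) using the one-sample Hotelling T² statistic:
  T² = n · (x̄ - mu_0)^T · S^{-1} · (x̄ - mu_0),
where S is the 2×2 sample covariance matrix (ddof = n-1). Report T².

Step 1 — sample mean vector:
  mean(X) = (5 + 2 + 6 + 3) / 4 = 16/4 = 4
  mean(Y) = (5 + 6 + 3 + 5) / 4 = 19/4 = 4.75
  x̄ = (4, 4.75),  deviation x̄ - mu_0 = (4, 4.75) - (1, 5) = (3, -0.25).

Step 2 — sample covariance matrix, S[i,j] = (1/(n-1)) · Σ_k (x_{k,i} - mean_i) · (x_{k,j} - mean_j), divisor n-1 = 3:
  S[X,X] = ((1)·(1) + (-2)·(-2) + (2)·(2) + (-1)·(-1)) / 3 = 10/3 = 3.3333
  S[X,Y] = ((1)·(0.25) + (-2)·(1.25) + (2)·(-1.75) + (-1)·(0.25)) / 3 = -6/3 = -2
  S[Y,Y] = ((0.25)·(0.25) + (1.25)·(1.25) + (-1.75)·(-1.75) + (0.25)·(0.25)) / 3 = 4.75/3 = 1.5833
  S = [[3.3333, -2],
 [-2, 1.5833]].

Step 3 — invert S. det(S) = 3.3333·1.5833 - (-2)² = 1.2778.
  S^{-1} = (1/det) · [[d, -b], [-b, a]] = [[1.2391, 1.5652],
 [1.5652, 2.6087]].

Step 4 — quadratic form (x̄ - mu_0)^T · S^{-1} · (x̄ - mu_0):
  S^{-1} · (x̄ - mu_0) = (3.3261, 4.0435),
  (x̄ - mu_0)^T · [...] = (3)·(3.3261) + (-0.25)·(4.0435) = 8.9674.

Step 5 — scale by n: T² = 4 · 8.9674 = 35.8696.

T² ≈ 35.8696
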